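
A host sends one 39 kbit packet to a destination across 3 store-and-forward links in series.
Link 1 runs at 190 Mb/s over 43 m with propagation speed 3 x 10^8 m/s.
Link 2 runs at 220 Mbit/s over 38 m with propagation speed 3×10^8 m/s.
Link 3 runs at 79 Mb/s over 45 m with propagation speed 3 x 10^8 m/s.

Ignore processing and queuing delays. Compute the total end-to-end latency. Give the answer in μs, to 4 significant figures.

876.6 μs

L = 39000 bits.
Transmission delays (L/R per hop): 205.263, 177.273, 493.671 μs; sum = 876.207 μs.
Propagation delays (d/s per hop): 0.143333, 0.126667, 0.15 μs; sum = 0.42 μs.
End-to-end = 876.6 μs.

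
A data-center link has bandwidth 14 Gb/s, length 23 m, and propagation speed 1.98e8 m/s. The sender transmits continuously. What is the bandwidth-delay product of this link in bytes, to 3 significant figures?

203 bytes

Propagation delay = 23 / 198000000 = 1.16162e-07 s.
BDP = R × t_prop = 14000000000 × 1.16162e-07 = 1626.26 bits.
In bytes: 1626.26/8 = 203 bytes.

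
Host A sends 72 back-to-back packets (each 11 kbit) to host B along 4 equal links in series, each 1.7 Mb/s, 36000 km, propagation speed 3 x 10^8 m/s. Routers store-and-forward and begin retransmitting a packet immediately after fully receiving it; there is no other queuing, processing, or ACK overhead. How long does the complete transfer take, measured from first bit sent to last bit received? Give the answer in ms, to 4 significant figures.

Per-hop transmission t_tx = L/R = 11000/1700000 = 6.47059 ms.
Per-hop propagation t_prop = 36000000/300000000 = 120 ms.
Pipeline fill: first packet needs 4·t_tx to clear all hops; remaining 71 packets each add one t_tx.
Total = (4+72-1)·t_tx + 4·t_prop = 75·6.47059 + 4·120 = 965.3 ms.

965.3 ms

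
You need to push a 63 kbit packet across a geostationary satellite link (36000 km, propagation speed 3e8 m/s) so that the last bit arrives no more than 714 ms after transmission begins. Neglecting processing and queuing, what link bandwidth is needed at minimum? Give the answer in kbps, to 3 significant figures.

Propagation delay = 36000000 / 300000000 = 120 ms.
Transmission budget = 714 − 120 = 594 ms.
R ≥ L / t_tx = 63000 bits / 0.594 s = 106 kbps.

106 kbps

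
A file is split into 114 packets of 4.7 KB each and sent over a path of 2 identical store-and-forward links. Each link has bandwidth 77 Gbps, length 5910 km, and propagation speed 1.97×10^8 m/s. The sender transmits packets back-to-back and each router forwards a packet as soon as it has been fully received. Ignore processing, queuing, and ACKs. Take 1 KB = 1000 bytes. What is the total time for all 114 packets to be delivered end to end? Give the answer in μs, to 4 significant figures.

60060 μs

Per-hop transmission t_tx = L/R = 37600/77000000000 = 0.488312 μs.
Per-hop propagation t_prop = 5910000/197000000 = 30000 μs.
Pipeline fill: first packet needs 2·t_tx to clear all hops; remaining 113 packets each add one t_tx.
Total = (2+114-1)·t_tx + 2·t_prop = 115·0.488312 + 2·30000 = 60060 μs.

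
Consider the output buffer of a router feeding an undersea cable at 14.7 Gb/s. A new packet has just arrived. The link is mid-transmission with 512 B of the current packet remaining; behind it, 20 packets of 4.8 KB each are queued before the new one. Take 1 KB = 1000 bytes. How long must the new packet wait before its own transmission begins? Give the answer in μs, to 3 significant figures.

Each queued packet: L/R = 38400/14700000000 = 2.61224 μs.
20 queued → 52.2449 μs.
Plus remaining 4096 bits of current packet: 0.278639 μs.
Queuing delay = 52.5 μs.

52.5 μs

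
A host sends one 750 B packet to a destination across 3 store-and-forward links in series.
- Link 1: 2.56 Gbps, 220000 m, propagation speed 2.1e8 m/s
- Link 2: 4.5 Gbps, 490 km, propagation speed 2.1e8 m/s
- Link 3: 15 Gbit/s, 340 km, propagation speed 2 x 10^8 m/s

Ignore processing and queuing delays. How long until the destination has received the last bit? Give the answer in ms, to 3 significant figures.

L = 750 × 8 = 6000 bits.
Transmission delays (L/R per hop): 0.00234375, 0.00133333, 0.0004 ms; sum = 0.00407708 ms.
Propagation delays (d/s per hop): 1.04762, 2.33333, 1.7 ms; sum = 5.08095 ms.
End-to-end = 5.09 ms.

5.09 ms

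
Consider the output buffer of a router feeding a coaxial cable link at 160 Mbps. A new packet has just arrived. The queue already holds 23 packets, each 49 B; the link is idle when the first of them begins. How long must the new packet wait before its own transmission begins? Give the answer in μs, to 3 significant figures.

56.4 μs

Each queued packet: L/R = 392/160000000 = 2.45 μs.
23 queued → 56.35 μs.
Queuing delay = 56.4 μs.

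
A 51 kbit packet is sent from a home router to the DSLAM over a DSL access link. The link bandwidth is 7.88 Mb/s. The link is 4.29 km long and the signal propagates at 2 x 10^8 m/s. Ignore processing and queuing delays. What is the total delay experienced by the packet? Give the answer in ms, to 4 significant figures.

6.494 ms

L = 51000 bits.
Transmission delay = L/R = 51000 / 7880000 = 6.47208 ms.
Propagation delay = d/s = 4290 m / 200000000 m/s = 0.02145 ms.
Total = 6.494 ms.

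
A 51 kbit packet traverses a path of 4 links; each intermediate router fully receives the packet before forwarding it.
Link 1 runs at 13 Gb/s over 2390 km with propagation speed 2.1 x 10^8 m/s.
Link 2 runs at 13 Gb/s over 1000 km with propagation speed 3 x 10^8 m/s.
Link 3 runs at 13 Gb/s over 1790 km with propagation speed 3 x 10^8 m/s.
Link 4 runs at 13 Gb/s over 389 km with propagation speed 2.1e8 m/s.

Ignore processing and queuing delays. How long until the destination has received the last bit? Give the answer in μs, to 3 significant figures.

22500 μs

L = 51000 bits.
Transmission delay per hop = L/R = 51000/13000000000 = 3.92308 μs; 4 hops → 15.6923 μs.
Propagation delays (d/s per hop): 11381, 3333.33, 5966.67, 1852.38 μs; sum = 22533.3 μs.
End-to-end = 22500 μs.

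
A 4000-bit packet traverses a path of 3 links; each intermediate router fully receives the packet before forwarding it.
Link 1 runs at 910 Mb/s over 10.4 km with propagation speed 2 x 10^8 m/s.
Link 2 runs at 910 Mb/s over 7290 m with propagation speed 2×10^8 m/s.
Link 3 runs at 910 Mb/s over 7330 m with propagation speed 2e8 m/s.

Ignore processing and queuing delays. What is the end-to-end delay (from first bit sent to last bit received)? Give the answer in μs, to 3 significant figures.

138 μs

Transmission delay per hop = L/R = 4000/910000000 = 4.3956 μs; 3 hops → 13.1868 μs.
Propagation delays (d/s per hop): 52, 36.45, 36.65 μs; sum = 125.1 μs.
End-to-end = 138 μs.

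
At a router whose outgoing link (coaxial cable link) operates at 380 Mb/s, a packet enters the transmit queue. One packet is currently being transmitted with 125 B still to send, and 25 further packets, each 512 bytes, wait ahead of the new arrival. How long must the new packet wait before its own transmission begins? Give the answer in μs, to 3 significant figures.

Each queued packet: L/R = 4096/380000000 = 10.7789 μs.
25 queued → 269.474 μs.
Plus remaining 1000 bits of current packet: 2.63158 μs.
Queuing delay = 272 μs.

272 μs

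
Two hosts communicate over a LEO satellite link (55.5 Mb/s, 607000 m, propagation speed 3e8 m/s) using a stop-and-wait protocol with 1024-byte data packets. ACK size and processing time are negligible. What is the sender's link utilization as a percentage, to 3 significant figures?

3.52 %

t_tx = L/R = 8192/55500000 = 0.000147604 s.
t_prop = 607000/300000000 = 0.00202333 s; RTT = 0.00404667 s.
Cycle = t_tx + RTT = 0.00419427 s.
Utilization = t_tx / cycle = 0.000147604/0.00419427 = 3.52 %.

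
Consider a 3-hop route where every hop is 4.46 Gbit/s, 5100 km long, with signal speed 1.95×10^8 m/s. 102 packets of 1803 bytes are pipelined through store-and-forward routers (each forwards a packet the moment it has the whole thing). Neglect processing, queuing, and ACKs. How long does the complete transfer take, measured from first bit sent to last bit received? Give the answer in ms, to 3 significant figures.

78.8 ms

Per-hop transmission t_tx = L/R = 14424/4460000000 = 0.00323408 ms.
Per-hop propagation t_prop = 5100000/195000000 = 26.1538 ms.
Pipeline fill: first packet needs 3·t_tx to clear all hops; remaining 101 packets each add one t_tx.
Total = (3+102-1)·t_tx + 3·t_prop = 104·0.00323408 + 3·26.1538 = 78.8 ms.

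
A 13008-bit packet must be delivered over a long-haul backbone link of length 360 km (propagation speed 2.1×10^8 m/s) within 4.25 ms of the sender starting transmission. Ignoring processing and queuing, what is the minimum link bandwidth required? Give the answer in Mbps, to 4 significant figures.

Propagation delay = 360000 / 210000000 = 1.71429 ms.
Transmission budget = 4.25 − 1.71429 = 2.53571 ms.
R ≥ L / t_tx = 13008 bits / 0.00253571 s = 5.130 Mbps.

5.130 Mbps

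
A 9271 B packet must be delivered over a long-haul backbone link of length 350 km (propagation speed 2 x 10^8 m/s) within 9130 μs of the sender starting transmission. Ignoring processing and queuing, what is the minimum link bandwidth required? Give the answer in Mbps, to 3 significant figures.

L = 74168 bits.
Propagation delay = 350000 / 200000000 = 1750 μs.
Transmission budget = 9130 − 1750 = 7380 μs.
R ≥ L / t_tx = 74168 bits / 0.00738 s = 10.0 Mbps.

10.0 Mbps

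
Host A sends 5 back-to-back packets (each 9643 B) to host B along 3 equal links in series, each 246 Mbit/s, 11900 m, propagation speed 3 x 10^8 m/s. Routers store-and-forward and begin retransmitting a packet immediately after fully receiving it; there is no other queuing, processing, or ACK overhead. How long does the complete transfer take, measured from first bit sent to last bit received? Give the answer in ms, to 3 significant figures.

Per-hop transmission t_tx = L/R = 77144/246000000 = 0.313593 ms.
Per-hop propagation t_prop = 11900/300000000 = 0.0396667 ms.
Pipeline fill: first packet needs 3·t_tx to clear all hops; remaining 4 packets each add one t_tx.
Total = (3+5-1)·t_tx + 3·t_prop = 7·0.313593 + 3·0.0396667 = 2.31 ms.

2.31 ms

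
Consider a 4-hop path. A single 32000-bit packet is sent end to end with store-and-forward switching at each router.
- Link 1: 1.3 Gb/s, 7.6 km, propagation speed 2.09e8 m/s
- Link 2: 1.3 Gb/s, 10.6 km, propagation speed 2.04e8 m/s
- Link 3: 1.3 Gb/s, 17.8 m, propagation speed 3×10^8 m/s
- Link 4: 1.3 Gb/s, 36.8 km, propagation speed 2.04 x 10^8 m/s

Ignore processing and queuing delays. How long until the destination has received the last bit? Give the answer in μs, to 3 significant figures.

Transmission delay per hop = L/R = 32000/1300000000 = 24.6154 μs; 4 hops → 98.4615 μs.
Propagation delays (d/s per hop): 36.3636, 51.9608, 0.0593333, 180.392 μs; sum = 268.776 μs.
End-to-end = 367 μs.

367 μs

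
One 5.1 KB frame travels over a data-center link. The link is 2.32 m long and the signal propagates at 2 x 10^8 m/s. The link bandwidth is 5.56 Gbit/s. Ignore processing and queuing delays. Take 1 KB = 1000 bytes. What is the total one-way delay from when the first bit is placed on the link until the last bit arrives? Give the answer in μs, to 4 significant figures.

7.350 μs

L = 40800 bits.
Transmission delay = L/R = 40800 / 5560000000 = 7.33813 μs.
Propagation delay = d/s = 2.32 m / 200000000 m/s = 0.0116 μs.
Total = 7.350 μs.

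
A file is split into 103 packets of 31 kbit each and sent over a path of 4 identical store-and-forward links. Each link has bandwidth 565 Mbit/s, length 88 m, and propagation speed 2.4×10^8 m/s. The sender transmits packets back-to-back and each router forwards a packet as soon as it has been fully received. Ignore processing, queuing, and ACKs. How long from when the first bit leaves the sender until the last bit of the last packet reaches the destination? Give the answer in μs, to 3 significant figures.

5820 μs

Per-hop transmission t_tx = L/R = 31000/565000000 = 54.8673 μs.
Per-hop propagation t_prop = 88/240000000 = 0.366667 μs.
Pipeline fill: first packet needs 4·t_tx to clear all hops; remaining 102 packets each add one t_tx.
Total = (4+103-1)·t_tx + 4·t_prop = 106·54.8673 + 4·0.366667 = 5820 μs.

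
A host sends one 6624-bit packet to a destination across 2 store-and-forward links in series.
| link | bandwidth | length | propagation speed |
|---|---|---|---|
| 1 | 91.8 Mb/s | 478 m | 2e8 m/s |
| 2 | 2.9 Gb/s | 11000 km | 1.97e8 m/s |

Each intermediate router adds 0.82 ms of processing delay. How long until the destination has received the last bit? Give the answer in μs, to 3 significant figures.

56700 μs

Transmission delays (L/R per hop): 72.1569, 2.28414 μs; sum = 74.441 μs.
Propagation delays (d/s per hop): 2.39, 55837.6 μs; sum = 55840 μs.
Processing at 1 router(s): 1 × 0.82 ms = 820 μs.
End-to-end = 56700 μs.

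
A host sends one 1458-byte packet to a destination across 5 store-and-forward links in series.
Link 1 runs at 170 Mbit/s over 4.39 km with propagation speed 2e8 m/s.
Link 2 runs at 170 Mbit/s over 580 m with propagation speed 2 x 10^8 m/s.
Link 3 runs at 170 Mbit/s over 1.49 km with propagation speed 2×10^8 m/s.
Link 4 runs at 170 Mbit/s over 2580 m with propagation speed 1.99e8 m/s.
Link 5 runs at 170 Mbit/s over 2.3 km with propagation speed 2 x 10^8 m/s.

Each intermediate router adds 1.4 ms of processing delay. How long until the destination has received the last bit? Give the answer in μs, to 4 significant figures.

L = 1458 × 8 = 11664 bits.
Transmission delay per hop = L/R = 11664/170000000 = 68.6118 μs; 5 hops → 343.059 μs.
Propagation delays (d/s per hop): 21.95, 2.9, 7.45, 12.9648, 11.5 μs; sum = 56.7648 μs.
Processing at 4 router(s): 4 × 1.4 ms = 5600 μs.
End-to-end = 6000 μs.

6000 μs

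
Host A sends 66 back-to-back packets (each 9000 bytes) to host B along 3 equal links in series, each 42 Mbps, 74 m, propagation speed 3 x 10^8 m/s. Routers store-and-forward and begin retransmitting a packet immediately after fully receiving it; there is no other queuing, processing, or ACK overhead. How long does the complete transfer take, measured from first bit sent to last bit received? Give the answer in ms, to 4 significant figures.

Per-hop transmission t_tx = L/R = 72000/42000000 = 1.71429 ms.
Per-hop propagation t_prop = 74/300000000 = 0.000246667 ms.
Pipeline fill: first packet needs 3·t_tx to clear all hops; remaining 65 packets each add one t_tx.
Total = (3+66-1)·t_tx + 3·t_prop = 68·1.71429 + 3·0.000246667 = 116.6 ms.

116.6 ms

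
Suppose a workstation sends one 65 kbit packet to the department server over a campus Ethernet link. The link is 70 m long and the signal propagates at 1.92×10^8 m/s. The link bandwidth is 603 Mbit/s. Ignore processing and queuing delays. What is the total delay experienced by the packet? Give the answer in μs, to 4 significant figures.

L = 65000 bits.
Transmission delay = L/R = 65000 / 603000000 = 107.794 μs.
Propagation delay = d/s = 70 m / 192000000 m/s = 0.364583 μs.
Total = 108.2 μs.

108.2 μs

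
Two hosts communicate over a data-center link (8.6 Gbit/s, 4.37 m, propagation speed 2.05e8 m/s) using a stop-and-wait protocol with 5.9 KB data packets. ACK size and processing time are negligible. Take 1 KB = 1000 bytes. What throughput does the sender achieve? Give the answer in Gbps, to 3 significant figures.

t_tx = L/R = 47200/8600000000 = 5.48837e-06 s.
t_prop = 4.37/2.05e+08 = 2.13171e-08 s; RTT = 4.26341e-08 s.
Cycle = t_tx + RTT = 5.53101e-06 s.
Throughput = L / cycle = 47200 / 5.53101e-06 = 8.53 Gbps.

8.53 Gbps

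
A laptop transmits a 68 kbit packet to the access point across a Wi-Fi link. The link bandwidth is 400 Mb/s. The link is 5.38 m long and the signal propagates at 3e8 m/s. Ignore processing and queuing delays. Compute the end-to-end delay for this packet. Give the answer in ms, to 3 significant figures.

0.170 ms

L = 68000 bits.
Transmission delay = L/R = 68000 / 400000000 = 0.17 ms.
Propagation delay = d/s = 5.38 m / 300000000 m/s = 1.79333e-05 ms.
Total = 0.170 ms.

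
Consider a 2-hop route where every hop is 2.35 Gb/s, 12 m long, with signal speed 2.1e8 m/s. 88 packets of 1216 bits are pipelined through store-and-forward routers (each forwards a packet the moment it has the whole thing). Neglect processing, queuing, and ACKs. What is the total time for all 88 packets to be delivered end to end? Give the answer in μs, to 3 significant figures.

46.2 μs

Per-hop transmission t_tx = L/R = 1216/2350000000 = 0.517447 μs.
Per-hop propagation t_prop = 12/210000000 = 0.0571429 μs.
Pipeline fill: first packet needs 2·t_tx to clear all hops; remaining 87 packets each add one t_tx.
Total = (2+88-1)·t_tx + 2·t_prop = 89·0.517447 + 2·0.0571429 = 46.2 μs.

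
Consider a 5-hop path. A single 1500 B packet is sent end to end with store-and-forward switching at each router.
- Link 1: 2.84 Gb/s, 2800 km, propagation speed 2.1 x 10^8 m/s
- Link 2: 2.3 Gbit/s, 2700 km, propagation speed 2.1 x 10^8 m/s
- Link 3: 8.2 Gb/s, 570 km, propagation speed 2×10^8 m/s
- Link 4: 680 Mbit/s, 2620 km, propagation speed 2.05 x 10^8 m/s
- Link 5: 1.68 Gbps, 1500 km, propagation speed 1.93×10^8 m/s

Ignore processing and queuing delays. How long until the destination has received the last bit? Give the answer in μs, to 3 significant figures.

L = 1500 × 8 = 12000 bits.
Transmission delays (L/R per hop): 4.22535, 5.21739, 1.46341, 17.6471, 7.14286 μs; sum = 35.6961 μs.
Propagation delays (d/s per hop): 13333.3, 12857.1, 2850, 12780.5, 7772.02 μs; sum = 49593 μs.
End-to-end = 49600 μs.

49600 μs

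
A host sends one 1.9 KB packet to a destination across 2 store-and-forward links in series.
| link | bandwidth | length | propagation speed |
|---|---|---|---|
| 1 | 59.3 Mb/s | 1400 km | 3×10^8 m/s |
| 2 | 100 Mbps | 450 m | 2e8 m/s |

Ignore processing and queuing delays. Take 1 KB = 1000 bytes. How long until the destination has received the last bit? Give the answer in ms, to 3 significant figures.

5.08 ms

L = 15200 bits.
Transmission delays (L/R per hop): 0.256324, 0.152 ms; sum = 0.408324 ms.
Propagation delays (d/s per hop): 4.66667, 0.00225 ms; sum = 4.66892 ms.
End-to-end = 5.08 ms.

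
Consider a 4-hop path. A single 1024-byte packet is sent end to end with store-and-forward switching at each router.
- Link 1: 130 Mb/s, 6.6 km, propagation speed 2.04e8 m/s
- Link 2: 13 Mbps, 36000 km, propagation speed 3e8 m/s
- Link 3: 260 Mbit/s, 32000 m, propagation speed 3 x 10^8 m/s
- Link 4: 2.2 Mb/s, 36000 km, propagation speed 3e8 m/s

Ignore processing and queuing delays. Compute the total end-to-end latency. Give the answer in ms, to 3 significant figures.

245 ms

L = 1024 × 8 = 8192 bits.
Transmission delays (L/R per hop): 0.0630154, 0.630154, 0.0315077, 3.72364 ms; sum = 4.44831 ms.
Propagation delays (d/s per hop): 0.0323529, 120, 0.106667, 120 ms; sum = 240.139 ms.
End-to-end = 245 ms.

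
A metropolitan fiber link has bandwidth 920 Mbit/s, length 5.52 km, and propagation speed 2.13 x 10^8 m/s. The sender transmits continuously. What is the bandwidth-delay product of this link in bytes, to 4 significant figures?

2980 bytes

Propagation delay = 5520 / 213000000 = 2.59155e-05 s.
BDP = R × t_prop = 920000000 × 2.59155e-05 = 23842.3 bits.
In bytes: 23842.3/8 = 2980 bytes.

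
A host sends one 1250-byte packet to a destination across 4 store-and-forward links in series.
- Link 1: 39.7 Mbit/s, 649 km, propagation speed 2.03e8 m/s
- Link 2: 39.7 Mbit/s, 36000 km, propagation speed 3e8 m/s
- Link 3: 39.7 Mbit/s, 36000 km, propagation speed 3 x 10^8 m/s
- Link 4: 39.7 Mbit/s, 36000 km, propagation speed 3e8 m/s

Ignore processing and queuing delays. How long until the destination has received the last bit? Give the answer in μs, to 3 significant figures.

L = 1250 × 8 = 10000 bits.
Transmission delay per hop = L/R = 10000/39700000 = 251.889 μs; 4 hops → 1007.56 μs.
Propagation delays (d/s per hop): 3197.04, 120000, 120000, 120000 μs; sum = 363197 μs.
End-to-end = 364000 μs.

364000 μs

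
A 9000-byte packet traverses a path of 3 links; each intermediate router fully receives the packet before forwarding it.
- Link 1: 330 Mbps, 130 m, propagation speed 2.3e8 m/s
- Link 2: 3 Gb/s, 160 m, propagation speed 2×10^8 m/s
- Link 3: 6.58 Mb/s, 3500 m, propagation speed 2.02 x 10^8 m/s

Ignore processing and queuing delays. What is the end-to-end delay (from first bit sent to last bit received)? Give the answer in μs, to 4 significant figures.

11200 μs

L = 9000 × 8 = 72000 bits.
Transmission delays (L/R per hop): 218.182, 24, 10942.2 μs; sum = 11184.4 μs.
Propagation delays (d/s per hop): 0.565217, 0.8, 17.3267 μs; sum = 18.692 μs.
End-to-end = 11200 μs.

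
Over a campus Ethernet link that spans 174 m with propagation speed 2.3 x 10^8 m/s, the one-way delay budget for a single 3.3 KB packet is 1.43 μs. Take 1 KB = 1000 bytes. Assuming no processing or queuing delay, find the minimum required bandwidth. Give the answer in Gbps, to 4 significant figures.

L = 26400 bits.
Propagation delay = 174 / 2.3e+08 = 0.756522 μs.
Transmission budget = 1.43 − 0.756522 = 0.673478 μs.
R ≥ L / t_tx = 26400 bits / 6.73478e-07 s = 39.20 Gbps.

39.20 Gbps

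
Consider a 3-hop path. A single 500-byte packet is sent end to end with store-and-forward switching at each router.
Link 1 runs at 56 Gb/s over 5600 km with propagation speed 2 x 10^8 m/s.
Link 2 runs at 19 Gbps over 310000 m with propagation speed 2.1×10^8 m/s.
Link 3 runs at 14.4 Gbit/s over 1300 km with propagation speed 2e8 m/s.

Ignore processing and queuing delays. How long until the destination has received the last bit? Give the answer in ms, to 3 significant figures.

36.0 ms

L = 500 × 8 = 4000 bits.
Transmission delays (L/R per hop): 7.14286e-05, 0.000210526, 0.000277778 ms; sum = 0.000559733 ms.
Propagation delays (d/s per hop): 28, 1.47619, 6.5 ms; sum = 35.9762 ms.
End-to-end = 36.0 ms.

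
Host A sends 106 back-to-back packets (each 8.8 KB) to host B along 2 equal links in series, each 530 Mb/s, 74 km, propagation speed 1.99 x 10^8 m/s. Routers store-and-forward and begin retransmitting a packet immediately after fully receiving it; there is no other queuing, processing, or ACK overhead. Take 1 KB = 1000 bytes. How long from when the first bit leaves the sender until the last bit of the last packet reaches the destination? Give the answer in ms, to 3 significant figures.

Per-hop transmission t_tx = L/R = 70400/530000000 = 0.13283 ms.
Per-hop propagation t_prop = 74000/199000000 = 0.371859 ms.
Pipeline fill: first packet needs 2·t_tx to clear all hops; remaining 105 packets each add one t_tx.
Total = (2+106-1)·t_tx + 2·t_prop = 107·0.13283 + 2·0.371859 = 15.0 ms.

15.0 ms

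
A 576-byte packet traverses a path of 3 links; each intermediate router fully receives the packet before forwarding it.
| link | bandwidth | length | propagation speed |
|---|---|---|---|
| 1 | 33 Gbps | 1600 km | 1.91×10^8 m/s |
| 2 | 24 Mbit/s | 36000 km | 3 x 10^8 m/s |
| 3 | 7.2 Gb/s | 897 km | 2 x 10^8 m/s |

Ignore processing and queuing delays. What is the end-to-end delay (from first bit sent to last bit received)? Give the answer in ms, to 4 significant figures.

L = 576 × 8 = 4608 bits.
Transmission delays (L/R per hop): 0.000139636, 0.192, 0.00064 ms; sum = 0.19278 ms.
Propagation delays (d/s per hop): 8.37696, 120, 4.485 ms; sum = 132.862 ms.
End-to-end = 133.1 ms.

133.1 ms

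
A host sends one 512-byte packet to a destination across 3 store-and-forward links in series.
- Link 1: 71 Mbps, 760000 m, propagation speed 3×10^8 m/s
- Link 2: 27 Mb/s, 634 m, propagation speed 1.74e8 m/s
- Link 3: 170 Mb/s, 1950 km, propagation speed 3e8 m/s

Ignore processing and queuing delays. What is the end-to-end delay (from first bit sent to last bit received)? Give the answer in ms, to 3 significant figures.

9.27 ms

L = 512 × 8 = 4096 bits.
Transmission delays (L/R per hop): 0.0576901, 0.151704, 0.0240941 ms; sum = 0.233488 ms.
Propagation delays (d/s per hop): 2.53333, 0.00364368, 6.5 ms; sum = 9.03698 ms.
End-to-end = 9.27 ms.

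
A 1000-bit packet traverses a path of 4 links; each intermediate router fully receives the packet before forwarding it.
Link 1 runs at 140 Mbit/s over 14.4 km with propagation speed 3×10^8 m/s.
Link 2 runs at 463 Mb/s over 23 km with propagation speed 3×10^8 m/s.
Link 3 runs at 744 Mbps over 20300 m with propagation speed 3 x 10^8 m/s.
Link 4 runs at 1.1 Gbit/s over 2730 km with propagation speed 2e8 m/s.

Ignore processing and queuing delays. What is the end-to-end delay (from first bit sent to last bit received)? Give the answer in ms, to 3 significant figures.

13.9 ms

Transmission delays (L/R per hop): 0.00714286, 0.00215983, 0.00134409, 0.000909091 ms; sum = 0.0115559 ms.
Propagation delays (d/s per hop): 0.048, 0.0766667, 0.0676667, 13.65 ms; sum = 13.8423 ms.
End-to-end = 13.9 ms.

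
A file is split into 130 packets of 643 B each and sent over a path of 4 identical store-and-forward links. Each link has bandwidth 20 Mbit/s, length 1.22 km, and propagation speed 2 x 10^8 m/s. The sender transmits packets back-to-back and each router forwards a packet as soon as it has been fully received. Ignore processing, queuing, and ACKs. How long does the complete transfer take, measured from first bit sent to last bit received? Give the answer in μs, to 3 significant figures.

Per-hop transmission t_tx = L/R = 5144/20000000 = 257.2 μs.
Per-hop propagation t_prop = 1220/200000000 = 6.1 μs.
Pipeline fill: first packet needs 4·t_tx to clear all hops; remaining 129 packets each add one t_tx.
Total = (4+130-1)·t_tx + 4·t_prop = 133·257.2 + 4·6.1 = 34200 μs.

34200 μs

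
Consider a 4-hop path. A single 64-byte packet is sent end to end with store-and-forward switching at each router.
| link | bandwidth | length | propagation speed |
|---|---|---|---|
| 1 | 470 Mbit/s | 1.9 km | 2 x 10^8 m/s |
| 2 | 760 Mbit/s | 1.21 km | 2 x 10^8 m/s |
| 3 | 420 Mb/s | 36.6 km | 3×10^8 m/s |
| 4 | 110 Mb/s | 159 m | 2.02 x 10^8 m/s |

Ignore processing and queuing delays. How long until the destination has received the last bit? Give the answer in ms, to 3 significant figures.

L = 64 × 8 = 512 bits.
Transmission delays (L/R per hop): 0.00108936, 0.000673684, 0.00121905, 0.00465455 ms; sum = 0.00763664 ms.
Propagation delays (d/s per hop): 0.0095, 0.00605, 0.122, 0.000787129 ms; sum = 0.138337 ms.
End-to-end = 0.146 ms.

0.146 ms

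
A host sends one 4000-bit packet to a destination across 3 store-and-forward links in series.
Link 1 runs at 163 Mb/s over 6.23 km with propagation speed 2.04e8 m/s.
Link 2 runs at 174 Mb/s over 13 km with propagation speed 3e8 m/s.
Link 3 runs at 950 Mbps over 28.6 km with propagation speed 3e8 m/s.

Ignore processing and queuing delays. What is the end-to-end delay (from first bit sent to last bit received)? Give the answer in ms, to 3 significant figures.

0.221 ms

Transmission delays (L/R per hop): 0.0245399, 0.0229885, 0.00421053 ms; sum = 0.0517389 ms.
Propagation delays (d/s per hop): 0.0305392, 0.0433333, 0.0953333 ms; sum = 0.169206 ms.
End-to-end = 0.221 ms.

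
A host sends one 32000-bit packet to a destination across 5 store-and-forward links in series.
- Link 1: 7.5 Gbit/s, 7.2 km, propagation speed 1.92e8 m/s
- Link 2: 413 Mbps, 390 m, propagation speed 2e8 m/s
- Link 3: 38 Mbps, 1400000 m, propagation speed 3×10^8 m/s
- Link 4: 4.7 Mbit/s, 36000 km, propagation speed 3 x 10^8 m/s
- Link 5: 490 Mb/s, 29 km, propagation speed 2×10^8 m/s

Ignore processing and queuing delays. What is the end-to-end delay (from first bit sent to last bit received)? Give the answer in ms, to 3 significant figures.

133 ms

Transmission delays (L/R per hop): 0.00426667, 0.0774818, 0.842105, 6.80851, 0.0653061 ms; sum = 7.79767 ms.
Propagation delays (d/s per hop): 0.0375, 0.00195, 4.66667, 120, 0.145 ms; sum = 124.851 ms.
End-to-end = 133 ms.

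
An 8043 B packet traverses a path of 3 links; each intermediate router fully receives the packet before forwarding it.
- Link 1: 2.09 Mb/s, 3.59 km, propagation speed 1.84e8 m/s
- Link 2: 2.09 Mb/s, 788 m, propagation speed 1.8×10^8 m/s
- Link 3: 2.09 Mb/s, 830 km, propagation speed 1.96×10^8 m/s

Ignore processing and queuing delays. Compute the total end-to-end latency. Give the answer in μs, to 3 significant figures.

96600 μs

L = 8043 × 8 = 64344 bits.
Transmission delay per hop = L/R = 64344/2.09e+06 = 30786.6 μs; 3 hops → 92359.8 μs.
Propagation delays (d/s per hop): 19.5109, 4.37778, 4234.69 μs; sum = 4258.58 μs.
End-to-end = 96600 μs.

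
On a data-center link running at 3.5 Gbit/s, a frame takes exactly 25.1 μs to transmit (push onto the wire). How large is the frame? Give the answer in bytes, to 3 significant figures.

11000 bytes

L = R × t_tx = 3500000000 b/s × 2.51e-05 s = 87850 bits.
In bytes: 87850 / 8 = 11000 bytes.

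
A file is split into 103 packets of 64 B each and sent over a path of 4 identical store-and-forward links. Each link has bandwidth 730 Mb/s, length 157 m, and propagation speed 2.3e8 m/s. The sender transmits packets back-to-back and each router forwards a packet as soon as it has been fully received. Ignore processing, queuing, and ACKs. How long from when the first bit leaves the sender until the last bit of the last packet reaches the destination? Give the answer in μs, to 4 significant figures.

Per-hop transmission t_tx = L/R = 512/730000000 = 0.70137 μs.
Per-hop propagation t_prop = 157/2.3e+08 = 0.682609 μs.
Pipeline fill: first packet needs 4·t_tx to clear all hops; remaining 102 packets each add one t_tx.
Total = (4+103-1)·t_tx + 4·t_prop = 106·0.70137 + 4·0.682609 = 77.08 μs.

77.08 μs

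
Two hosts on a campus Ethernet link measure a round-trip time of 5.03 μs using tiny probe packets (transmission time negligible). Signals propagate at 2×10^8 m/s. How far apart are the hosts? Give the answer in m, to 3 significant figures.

One-way propagation = RTT/2 = 2.515 μs.
d = s × t = 200000000 × 2.515e-06 = 503 m.

503 m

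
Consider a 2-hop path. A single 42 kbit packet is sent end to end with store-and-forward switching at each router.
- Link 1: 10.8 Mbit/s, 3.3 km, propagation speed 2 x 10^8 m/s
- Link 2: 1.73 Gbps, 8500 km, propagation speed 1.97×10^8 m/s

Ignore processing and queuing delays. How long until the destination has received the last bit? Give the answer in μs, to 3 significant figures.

47100 μs

L = 42000 bits.
Transmission delays (L/R per hop): 3888.89, 24.2775 μs; sum = 3913.17 μs.
Propagation delays (d/s per hop): 16.5, 43147.2 μs; sum = 43163.7 μs.
End-to-end = 47100 μs.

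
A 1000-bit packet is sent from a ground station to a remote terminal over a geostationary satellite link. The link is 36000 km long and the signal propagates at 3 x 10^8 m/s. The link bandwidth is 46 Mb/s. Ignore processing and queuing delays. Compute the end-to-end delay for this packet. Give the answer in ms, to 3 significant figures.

Transmission delay = L/R = 1000 / 46000000 = 0.0217391 ms.
Propagation delay = d/s = 36000000 m / 300000000 m/s = 120 ms.
Total = 120 ms.

120 ms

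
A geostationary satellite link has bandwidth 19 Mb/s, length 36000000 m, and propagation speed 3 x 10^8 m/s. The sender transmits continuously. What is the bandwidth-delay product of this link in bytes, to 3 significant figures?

Propagation delay = 36000000 / 300000000 = 0.12 s.
BDP = R × t_prop = 19000000 × 0.12 = 2280000 bits.
In bytes: 2280000/8 = 285000 bytes.

285000 bytes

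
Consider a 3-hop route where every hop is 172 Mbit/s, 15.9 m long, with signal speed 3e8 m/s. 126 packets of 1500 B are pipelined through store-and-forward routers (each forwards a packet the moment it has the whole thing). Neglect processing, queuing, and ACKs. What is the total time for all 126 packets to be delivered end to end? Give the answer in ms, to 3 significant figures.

Per-hop transmission t_tx = L/R = 12000/172000000 = 0.0697674 ms.
Per-hop propagation t_prop = 15.9/300000000 = 5.3e-05 ms.
Pipeline fill: first packet needs 3·t_tx to clear all hops; remaining 125 packets each add one t_tx.
Total = (3+126-1)·t_tx + 3·t_prop = 128·0.0697674 + 3·5.3e-05 = 8.93 ms.

8.93 ms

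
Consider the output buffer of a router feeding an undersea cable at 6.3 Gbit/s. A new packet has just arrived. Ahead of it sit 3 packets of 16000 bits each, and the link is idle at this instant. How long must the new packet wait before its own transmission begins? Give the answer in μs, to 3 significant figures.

7.62 μs

Each queued packet: L/R = 16000/6300000000 = 2.53968 μs.
3 queued → 7.61905 μs.
Queuing delay = 7.62 μs.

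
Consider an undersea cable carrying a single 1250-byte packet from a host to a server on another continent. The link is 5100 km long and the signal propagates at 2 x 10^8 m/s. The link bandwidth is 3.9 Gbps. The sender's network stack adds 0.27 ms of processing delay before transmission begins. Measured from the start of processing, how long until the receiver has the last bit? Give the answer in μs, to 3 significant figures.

L = 1250 × 8 = 10000 bits.
Transmission delay = L/R = 10000 / 3900000000 = 2.5641 μs.
Propagation delay = d/s = 5100000 m / 200000000 m/s = 25500 μs.
Plus processing delay 0.27 ms = 270 μs.
Total = 25800 μs.

25800 μs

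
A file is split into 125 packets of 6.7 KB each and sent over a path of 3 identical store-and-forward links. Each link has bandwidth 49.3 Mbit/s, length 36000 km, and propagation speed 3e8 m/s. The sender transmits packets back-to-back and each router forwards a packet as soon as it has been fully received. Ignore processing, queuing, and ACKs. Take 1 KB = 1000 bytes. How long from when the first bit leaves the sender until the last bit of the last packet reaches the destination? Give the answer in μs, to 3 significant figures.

Per-hop transmission t_tx = L/R = 53600/49300000 = 1087.22 μs.
Per-hop propagation t_prop = 36000000/300000000 = 120000 μs.
Pipeline fill: first packet needs 3·t_tx to clear all hops; remaining 124 packets each add one t_tx.
Total = (3+125-1)·t_tx + 3·t_prop = 127·1087.22 + 3·120000 = 498000 μs.

498000 μs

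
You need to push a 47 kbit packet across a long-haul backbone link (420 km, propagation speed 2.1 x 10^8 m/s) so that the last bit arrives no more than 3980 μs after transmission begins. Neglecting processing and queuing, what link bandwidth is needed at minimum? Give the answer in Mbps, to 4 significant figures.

23.74 Mbps

Propagation delay = 420000 / 210000000 = 2000 μs.
Transmission budget = 3980 − 2000 = 1980 μs.
R ≥ L / t_tx = 47000 bits / 0.00198 s = 23.74 Mbps.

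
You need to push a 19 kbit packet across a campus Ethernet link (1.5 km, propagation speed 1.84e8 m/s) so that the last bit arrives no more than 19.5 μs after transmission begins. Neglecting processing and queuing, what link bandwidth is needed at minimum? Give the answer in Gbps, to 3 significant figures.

Propagation delay = 1500 / 184000000 = 8.15217 μs.
Transmission budget = 19.5 − 8.15217 = 11.3478 μs.
R ≥ L / t_tx = 19000 bits / 1.13478e-05 s = 1.67 Gbps.

1.67 Gbps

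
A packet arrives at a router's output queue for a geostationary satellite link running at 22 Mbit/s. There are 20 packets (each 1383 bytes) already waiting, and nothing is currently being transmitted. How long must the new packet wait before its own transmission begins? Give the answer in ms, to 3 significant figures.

Each queued packet: L/R = 11064/22000000 = 0.502909 ms.
20 queued → 10.0582 ms.
Queuing delay = 10.1 ms.

10.1 ms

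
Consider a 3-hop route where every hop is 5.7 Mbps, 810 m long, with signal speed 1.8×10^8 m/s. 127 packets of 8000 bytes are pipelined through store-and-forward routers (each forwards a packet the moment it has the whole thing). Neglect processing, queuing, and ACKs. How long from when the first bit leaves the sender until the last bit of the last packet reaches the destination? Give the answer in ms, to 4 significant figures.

1448 ms

Per-hop transmission t_tx = L/R = 64000/5700000 = 11.2281 ms.
Per-hop propagation t_prop = 810/180000000 = 0.0045 ms.
Pipeline fill: first packet needs 3·t_tx to clear all hops; remaining 126 packets each add one t_tx.
Total = (3+127-1)·t_tx + 3·t_prop = 129·11.2281 + 3·0.0045 = 1448 ms.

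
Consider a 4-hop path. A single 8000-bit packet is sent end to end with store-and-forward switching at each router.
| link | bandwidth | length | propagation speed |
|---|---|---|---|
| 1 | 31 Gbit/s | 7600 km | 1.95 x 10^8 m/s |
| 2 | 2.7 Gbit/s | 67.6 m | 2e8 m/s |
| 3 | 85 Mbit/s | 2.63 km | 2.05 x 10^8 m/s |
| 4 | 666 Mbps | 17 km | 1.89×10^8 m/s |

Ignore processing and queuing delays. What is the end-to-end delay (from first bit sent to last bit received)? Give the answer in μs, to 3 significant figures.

Transmission delays (L/R per hop): 0.258065, 2.96296, 94.1176, 12.012 μs; sum = 109.351 μs.
Propagation delays (d/s per hop): 38974.4, 0.338, 12.8293, 89.9471 μs; sum = 39077.5 μs.
End-to-end = 39200 μs.

39200 μs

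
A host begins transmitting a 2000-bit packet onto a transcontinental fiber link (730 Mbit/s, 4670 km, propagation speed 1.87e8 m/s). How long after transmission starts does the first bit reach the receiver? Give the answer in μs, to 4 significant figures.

First bit experiences only propagation delay: d/s = 4670000/187000000 = 24970 μs.

24970 μs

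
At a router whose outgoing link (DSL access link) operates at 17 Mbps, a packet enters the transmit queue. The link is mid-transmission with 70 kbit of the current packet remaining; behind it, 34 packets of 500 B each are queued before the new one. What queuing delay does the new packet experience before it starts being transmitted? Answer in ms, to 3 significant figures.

12.1 ms

Each queued packet: L/R = 4000/17000000 = 0.235294 ms.
34 queued → 8 ms.
Plus remaining 70000 bits of current packet: 4.11765 ms.
Queuing delay = 12.1 ms.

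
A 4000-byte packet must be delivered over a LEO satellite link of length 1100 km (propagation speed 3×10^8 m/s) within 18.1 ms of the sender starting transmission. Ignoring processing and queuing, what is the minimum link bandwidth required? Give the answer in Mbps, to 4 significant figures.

L = 32000 bits.
Propagation delay = 1100000 / 300000000 = 3.66667 ms.
Transmission budget = 18.1 − 3.66667 = 14.4333 ms.
R ≥ L / t_tx = 32000 bits / 0.0144333 s = 2.217 Mbps.

2.217 Mbps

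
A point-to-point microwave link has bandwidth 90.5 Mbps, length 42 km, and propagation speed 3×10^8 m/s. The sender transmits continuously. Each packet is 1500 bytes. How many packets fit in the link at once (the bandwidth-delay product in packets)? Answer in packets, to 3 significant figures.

Propagation delay = 42000 / 300000000 = 0.00014 s.
BDP = R × t_prop = 90500000 × 0.00014 = 12670 bits.
In packets of 12000 bits: 1.06 packets.

1.06 packets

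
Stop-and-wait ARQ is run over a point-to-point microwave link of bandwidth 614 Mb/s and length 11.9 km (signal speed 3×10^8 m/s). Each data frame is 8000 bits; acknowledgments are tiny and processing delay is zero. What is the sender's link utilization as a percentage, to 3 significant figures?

t_tx = L/R = 8000/614000000 = 1.30293e-05 s.
t_prop = 11900/300000000 = 3.96667e-05 s; RTT = 7.93333e-05 s.
Cycle = t_tx + RTT = 9.23626e-05 s.
Utilization = t_tx / cycle = 1.30293e-05/9.23626e-05 = 14.1 %.

14.1 %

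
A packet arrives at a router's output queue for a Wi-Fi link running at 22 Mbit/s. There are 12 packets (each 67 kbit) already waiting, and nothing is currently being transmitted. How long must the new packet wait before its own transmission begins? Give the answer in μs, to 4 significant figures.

Each queued packet: L/R = 67000/22000000 = 3045.45 μs.
12 queued → 36545.5 μs.
Queuing delay = 36550 μs.

36550 μs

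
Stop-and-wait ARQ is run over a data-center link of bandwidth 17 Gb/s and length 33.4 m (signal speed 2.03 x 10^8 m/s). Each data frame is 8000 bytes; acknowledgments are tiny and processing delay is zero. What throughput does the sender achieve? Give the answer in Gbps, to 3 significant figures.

t_tx = L/R = 64000/17000000000 = 3.76471e-06 s.
t_prop = 33.4/2.03e+08 = 1.64532e-07 s; RTT = 3.29064e-07 s.
Cycle = t_tx + RTT = 4.09377e-06 s.
Throughput = L / cycle = 64000 / 4.09377e-06 = 15.6 Gbps.

15.6 Gbps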